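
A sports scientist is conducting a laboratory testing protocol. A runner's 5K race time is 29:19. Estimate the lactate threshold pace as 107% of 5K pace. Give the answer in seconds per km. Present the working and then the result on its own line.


Total race time = 29*60 + 19 = 1759 seconds
5K pace = 1759 / 5 = 351.8 sec/km
LT pace = 351.8 * 1.07 = 376.43 sec/km

376.43 s/km


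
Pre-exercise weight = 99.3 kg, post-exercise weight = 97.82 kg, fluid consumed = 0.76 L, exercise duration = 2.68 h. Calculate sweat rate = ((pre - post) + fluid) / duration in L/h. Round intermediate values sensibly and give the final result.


Weight loss = 99.3 - 97.82 = 1.48 kg (approx L)
Total sweat = 1.48 + 0.76 = 2.24 L
Sweat rate = 2.24 / 2.68 = 0.836 L/h

0.836 L/h


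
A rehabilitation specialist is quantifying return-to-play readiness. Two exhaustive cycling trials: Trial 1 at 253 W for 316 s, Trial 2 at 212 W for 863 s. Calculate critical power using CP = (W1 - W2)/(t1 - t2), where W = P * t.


W1 = 253 * 316 = 79948 J
W2 = 212 * 863 = 182956 J
CP = (79948 - 182956) / (316 - 863)
= -103008 / -547
= 188.31 W

188.31 W


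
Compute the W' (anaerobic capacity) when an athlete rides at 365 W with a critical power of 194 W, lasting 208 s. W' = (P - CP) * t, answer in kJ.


Above-CP power = 171 W
Duration = 208 s
W' = 171 * 208 = 35568 J
Convert: 35568 / 1000 = 35.568 kJ

35.568 kJ


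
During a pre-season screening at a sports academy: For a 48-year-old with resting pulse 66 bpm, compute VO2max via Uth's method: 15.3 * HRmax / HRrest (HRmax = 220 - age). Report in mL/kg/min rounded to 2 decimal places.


Step 1: HRmax = 220 - 48 = 172 bpm
Step 2: Ratio = 172 / 66 = 2.6061
Step 3: VO2max = 15.3 * 2.6061 = 39.87 mL/kg/min

39.87 mL/kg/min


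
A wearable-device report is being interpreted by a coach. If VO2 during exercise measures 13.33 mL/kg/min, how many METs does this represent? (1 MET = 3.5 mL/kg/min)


METs = VO2 / 3.5 = 13.33 / 3.5 = 3.81

3.81 METs


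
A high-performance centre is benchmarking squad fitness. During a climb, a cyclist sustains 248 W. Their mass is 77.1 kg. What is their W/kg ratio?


Power-to-weight = 248 W / 77.1 kg
= 3.217 W/kg

3.217 W/kg


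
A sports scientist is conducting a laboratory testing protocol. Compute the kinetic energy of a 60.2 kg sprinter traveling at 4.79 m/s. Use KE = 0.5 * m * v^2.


Velocity squared = 22.9441
KE = 0.5 * 60.2 * 22.9441 = 690.62 J

690.62 J


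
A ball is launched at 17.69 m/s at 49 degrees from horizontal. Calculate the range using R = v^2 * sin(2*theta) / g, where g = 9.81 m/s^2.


sin(2 * 49) = sin(98) = 0.990268
v^2 = 17.69^2 = 312.9361
R = 312.9361 * 0.990268 / 9.81
= 31.589 m

31.589 m


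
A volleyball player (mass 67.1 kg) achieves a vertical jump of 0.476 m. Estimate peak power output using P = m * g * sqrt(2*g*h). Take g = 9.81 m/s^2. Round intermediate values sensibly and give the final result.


2 * g * h = 2 * 9.81 * 0.476 = 9.33912
sqrt(9.33912) = 3.055997 m/s
P = 67.1 * 9.81 * 3.055997 = 2011.61 W

2011.61 W


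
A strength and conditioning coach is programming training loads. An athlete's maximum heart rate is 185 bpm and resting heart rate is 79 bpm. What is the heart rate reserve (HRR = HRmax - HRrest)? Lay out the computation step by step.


HRR = HRmax - HRrest
= 185 - 79
= 106 bpm

106 bpm


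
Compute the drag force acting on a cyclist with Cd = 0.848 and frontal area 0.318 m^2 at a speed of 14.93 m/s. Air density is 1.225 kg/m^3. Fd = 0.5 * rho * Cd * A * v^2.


Step 1: v^2 = 222.9049
Step 2: Fd = 0.5 * 1.225 * 0.848 * 0.318 * 222.9049
= 36.817 N

36.817 N


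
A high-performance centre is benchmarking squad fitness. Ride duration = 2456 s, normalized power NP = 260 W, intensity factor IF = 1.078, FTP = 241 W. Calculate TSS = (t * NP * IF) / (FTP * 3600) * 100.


Numerator = 2456 * 260 * 1.078 = 688367.68
Denominator = 241 * 3600 = 867600
TSS = 688367.68 / 867600 * 100
= 79.34

79.34 TSS


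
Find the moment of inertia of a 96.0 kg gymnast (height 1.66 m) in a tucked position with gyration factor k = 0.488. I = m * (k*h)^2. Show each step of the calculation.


Radius of gyration = 0.488 * 1.66 = 0.81008 m
I = 96.0 * 0.81008^2
= 96.0 * 0.65623
= 62.998 kg*m^2

62.998 kg*m^2


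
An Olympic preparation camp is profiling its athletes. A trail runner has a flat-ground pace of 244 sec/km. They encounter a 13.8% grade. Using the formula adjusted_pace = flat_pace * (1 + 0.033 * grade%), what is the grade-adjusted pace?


Grade factor = 1 + 0.033 * 13.8 = 1.4554
Adjusted = 244 * 1.4554 = 355.12 sec/km

355.12 s/km


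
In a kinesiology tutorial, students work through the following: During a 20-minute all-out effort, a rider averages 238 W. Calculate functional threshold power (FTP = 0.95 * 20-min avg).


FTP = 0.95 * 238
= 226.1 W

226.1 W


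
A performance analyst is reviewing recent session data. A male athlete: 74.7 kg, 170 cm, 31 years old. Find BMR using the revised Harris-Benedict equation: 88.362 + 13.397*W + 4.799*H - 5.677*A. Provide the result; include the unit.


Intercept = 88.362
Weight contribution = 13.397 * 74.7 = 1000.7559
Height contribution = 4.799 * 170 = 815.83
Age contribution = 5.677 * 31 = 175.987
BMR = 88.362 + 1000.7559 + 815.83 - 175.987
= 1728.96 kcal/day

1728.96 kcal/day


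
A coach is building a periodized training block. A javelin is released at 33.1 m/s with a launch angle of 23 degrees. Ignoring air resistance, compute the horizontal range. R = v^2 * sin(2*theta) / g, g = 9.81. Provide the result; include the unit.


Launch speed squared = 1095.61
sin(2 * 23 deg) = 0.71934
Range = 1095.61 * 0.71934 / 9.81
= 80.338 m

80.338 m


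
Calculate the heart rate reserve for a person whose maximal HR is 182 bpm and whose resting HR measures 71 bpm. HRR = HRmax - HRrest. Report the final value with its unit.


HRmax = 182 bpm
HRrest = 71 bpm
HRR = 182 - 71 = 111 bpm

111 bpm


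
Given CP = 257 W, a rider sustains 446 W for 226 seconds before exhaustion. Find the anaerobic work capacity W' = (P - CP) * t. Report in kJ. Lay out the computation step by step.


Excess power = 446 - 257 = 189 W
Work above CP = 189 * 226 = 42714 J
W' = 42.714 kJ

42.714 kJ


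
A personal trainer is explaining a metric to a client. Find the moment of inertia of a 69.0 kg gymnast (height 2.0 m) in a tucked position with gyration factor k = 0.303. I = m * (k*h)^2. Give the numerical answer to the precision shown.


Radius of gyration = 0.303 * 2.0 = 0.606 m
I = 69.0 * 0.606^2
= 69.0 * 0.367236
= 25.339 kg*m^2

25.339 kg*m^2


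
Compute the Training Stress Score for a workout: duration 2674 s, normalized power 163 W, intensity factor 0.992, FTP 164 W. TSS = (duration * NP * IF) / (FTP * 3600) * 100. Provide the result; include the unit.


Product = 2674 * 163 * 0.992 = 432375.104
Base = 164 * 3600 = 590400
TSS = 432375.104 / 590400 * 100 = 73.23

73.23 TSS


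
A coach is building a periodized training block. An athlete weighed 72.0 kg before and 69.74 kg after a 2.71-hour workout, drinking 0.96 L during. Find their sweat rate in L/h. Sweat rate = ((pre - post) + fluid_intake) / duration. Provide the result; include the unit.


Body mass change = 2.26 kg
Total sweat loss = 2.26 + 0.96 = 3.22 L
Rate = 3.22 / 2.71 = 1.188 L/h

1.188 L/h


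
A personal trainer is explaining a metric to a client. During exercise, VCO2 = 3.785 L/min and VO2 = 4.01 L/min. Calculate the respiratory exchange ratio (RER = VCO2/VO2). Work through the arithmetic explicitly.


RER = VCO2 / VO2
= 3.785 / 4.01
= 0.9439

0.9439


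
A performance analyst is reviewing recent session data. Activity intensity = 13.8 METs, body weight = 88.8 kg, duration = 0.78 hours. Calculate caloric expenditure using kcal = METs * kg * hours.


kcal = 13.8 * 88.8 * 0.78
= 1225.44 * 0.78
= 955.84 kcal

955.84 kcal


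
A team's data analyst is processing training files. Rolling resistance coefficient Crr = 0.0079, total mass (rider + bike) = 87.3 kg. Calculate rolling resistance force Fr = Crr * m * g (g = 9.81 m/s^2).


Fr = Crr * m * g
= 0.0079 * 87.3 * 9.81
= 6.766 N

6.766 N


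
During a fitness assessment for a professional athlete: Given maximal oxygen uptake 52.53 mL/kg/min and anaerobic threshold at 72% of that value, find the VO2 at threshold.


Percentage as decimal = 0.72
VO2 at AT = 52.53 * 0.72 = 37.82 mL/kg/min

37.82 mL/kg/min


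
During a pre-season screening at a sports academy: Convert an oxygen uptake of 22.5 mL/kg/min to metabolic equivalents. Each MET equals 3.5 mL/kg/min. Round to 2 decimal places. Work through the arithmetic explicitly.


One MET = 3.5 mL/kg/min
Number of METs = 22.5 / 3.5
= 6.43 METs

6.43 METs


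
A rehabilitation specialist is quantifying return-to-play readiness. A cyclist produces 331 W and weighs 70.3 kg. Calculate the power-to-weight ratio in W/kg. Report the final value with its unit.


P/W = power / mass
= 331 / 70.3
= 4.708 W/kg

4.708 W/kg


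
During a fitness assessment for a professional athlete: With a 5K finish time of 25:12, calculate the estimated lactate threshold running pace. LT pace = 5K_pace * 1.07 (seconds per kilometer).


Race duration = 1512 s for 5 km
Average pace = 1512 / 5 = 302.4 s/km
LT pace = 302.4 * 1.07
= 323.57 s/km

323.57 s/km


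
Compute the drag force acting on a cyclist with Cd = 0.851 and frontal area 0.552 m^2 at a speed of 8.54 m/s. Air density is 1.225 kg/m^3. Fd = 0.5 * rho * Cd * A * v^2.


Step 1: v^2 = 72.9316
Step 2: Fd = 0.5 * 1.225 * 0.851 * 0.552 * 72.9316
= 20.984 N

20.984 N


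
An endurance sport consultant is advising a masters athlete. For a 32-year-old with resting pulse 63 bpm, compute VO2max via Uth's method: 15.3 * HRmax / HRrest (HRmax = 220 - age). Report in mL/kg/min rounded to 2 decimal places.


Step 1: HRmax = 220 - 32 = 188 bpm
Step 2: Ratio = 188 / 63 = 2.9841
Step 3: VO2max = 15.3 * 2.9841 = 45.66 mL/kg/min

45.66 mL/kg/min


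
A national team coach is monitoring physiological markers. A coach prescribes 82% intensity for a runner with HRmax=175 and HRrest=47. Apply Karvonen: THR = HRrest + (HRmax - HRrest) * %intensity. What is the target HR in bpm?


Heart rate reserve = 175 - 47 = 128
Intensity fraction = 82 / 100 = 0.82
THR = 47 + 128 * 0.82 = 151.96 bpm

151.96 bpm


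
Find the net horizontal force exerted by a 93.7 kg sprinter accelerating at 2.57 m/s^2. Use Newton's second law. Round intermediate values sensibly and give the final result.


Newton's second law: F = m * a
F = 93.7 * 2.57 = 240.81 N

240.81 N


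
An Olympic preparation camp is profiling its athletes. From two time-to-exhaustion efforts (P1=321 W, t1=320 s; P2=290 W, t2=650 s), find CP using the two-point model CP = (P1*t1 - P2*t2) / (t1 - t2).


Work in trial 1 = 102720 J
Work in trial 2 = 188500 J
Delta work = -85780 J
Delta time = -330 s
CP = -85780 / -330 = 259.94 W

259.94 W


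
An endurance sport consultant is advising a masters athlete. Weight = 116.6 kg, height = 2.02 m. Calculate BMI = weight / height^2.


height^2 = 2.02^2 = 4.0804
BMI = 116.6 / 4.0804 = 28.58 kg/m^2

28.58 kg/m^2


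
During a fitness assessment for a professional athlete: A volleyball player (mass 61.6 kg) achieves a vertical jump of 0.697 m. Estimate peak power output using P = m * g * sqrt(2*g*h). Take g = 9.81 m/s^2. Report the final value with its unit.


2 * g * h = 2 * 9.81 * 0.697 = 13.67514
sqrt(13.67514) = 3.697991 m/s
P = 61.6 * 9.81 * 3.697991 = 2234.68 W

2234.68 W


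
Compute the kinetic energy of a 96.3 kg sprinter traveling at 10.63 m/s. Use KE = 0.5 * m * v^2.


Velocity squared = 112.9969
KE = 0.5 * 96.3 * 112.9969 = 5440.8 J

5440.8 J


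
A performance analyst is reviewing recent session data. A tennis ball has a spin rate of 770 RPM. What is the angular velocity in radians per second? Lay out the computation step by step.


Convert RPM to rad/s: multiply by 2*pi and divide by 60
omega = 770 * 2 * pi / 60
= 80.634 rad/s

80.634 rad/s


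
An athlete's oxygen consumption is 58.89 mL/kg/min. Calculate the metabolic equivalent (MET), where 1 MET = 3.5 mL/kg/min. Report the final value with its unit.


MET = VO2 / 3.5
= 58.89 / 3.5
= 16.83 METs

16.83 METs


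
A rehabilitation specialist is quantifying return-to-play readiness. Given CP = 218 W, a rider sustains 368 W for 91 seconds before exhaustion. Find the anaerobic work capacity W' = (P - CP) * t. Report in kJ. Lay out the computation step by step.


Excess power = 368 - 218 = 150 W
Work above CP = 150 * 91 = 13650 J
W' = 13.65 kJ

13.65 kJ


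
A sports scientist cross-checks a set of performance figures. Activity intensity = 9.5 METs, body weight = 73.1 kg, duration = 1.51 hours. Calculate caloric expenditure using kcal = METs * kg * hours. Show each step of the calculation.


kcal = 9.5 * 73.1 * 1.51
= 694.45 * 1.51
= 1048.62 kcal

1048.62 kcal


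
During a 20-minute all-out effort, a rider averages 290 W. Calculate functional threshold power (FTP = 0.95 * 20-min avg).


FTP = 0.95 * 290
= 275.5 W

275.5 W


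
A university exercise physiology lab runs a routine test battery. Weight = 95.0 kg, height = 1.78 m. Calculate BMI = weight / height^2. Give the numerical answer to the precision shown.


height^2 = 1.78^2 = 3.1684
BMI = 95.0 / 3.1684 = 29.98 kg/m^2

29.98 kg/m^2


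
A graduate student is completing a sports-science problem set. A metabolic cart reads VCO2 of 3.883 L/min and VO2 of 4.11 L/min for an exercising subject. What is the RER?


RER = VCO2 / VO2 = 3.883 / 4.11 = 0.9448

0.9448


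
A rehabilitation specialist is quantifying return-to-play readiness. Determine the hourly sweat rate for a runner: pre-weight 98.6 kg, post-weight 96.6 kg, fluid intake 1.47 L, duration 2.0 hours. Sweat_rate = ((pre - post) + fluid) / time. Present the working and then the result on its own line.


Mass lost = 98.6 - 96.6 = 2.0 kg
Add fluid consumed: 2.0 + 1.47 = 3.47 L total sweat
Sweat rate = 3.47 / 2.0 = 1.735 L/h

1.735 L/h


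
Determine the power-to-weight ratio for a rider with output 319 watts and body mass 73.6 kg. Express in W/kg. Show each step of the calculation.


P/W = 319 / 73.6 = 4.334 W/kg

4.334 W/kg


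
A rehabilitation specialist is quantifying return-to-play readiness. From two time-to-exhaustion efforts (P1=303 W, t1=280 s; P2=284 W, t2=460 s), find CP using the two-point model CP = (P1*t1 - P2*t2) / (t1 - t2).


Work in trial 1 = 84840 J
Work in trial 2 = 130640 J
Delta work = -45800 J
Delta time = -180 s
CP = -45800 / -180 = 254.44 W

254.44 W


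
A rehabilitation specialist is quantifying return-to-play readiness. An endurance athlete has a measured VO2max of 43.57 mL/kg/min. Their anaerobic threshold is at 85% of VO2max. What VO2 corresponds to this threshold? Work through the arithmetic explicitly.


Anaerobic threshold VO2 = VO2max * 85%
= 43.57 * 0.85
= 37.03 mL/kg/min

37.03 mL/kg/min


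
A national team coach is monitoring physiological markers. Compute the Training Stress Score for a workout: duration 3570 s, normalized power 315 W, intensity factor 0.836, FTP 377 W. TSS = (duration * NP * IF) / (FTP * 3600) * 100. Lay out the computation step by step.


Product = 3570 * 315 * 0.836 = 940123.8
Base = 377 * 3600 = 1357200
TSS = 940123.8 / 1357200 * 100 = 69.27

69.27 TSS


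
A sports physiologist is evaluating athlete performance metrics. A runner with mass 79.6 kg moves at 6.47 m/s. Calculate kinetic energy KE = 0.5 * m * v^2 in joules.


v^2 = 6.47^2 = 41.8609
KE = 0.5 * 79.6 * 41.8609
= 1666.06 J

1666.06 J


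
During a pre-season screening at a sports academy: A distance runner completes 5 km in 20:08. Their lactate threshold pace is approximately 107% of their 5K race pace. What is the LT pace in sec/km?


Convert to seconds: 20 min 8 s = 1208 s
Pace per km = 1208 / 5 = 241.6 s/km
LT pace = 241.6 * 1.07 = 258.51 s/km

258.51 s/km


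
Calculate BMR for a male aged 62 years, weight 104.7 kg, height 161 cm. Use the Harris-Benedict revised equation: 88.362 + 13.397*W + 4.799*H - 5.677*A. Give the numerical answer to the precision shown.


Substituting values:
W term = 13.397 * 104.7 = 1402.6659
H term = 4.799 * 161 = 772.639
A term = 5.677 * 62 = 351.974
BMR = 1911.69 kcal/day

1911.69 kcal/day


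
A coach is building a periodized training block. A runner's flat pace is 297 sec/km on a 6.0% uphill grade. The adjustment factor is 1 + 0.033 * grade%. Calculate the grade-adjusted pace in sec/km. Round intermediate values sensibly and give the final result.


Factor = 1 + 0.033 * 6.0 = 1.198
Adjusted pace = 297 * 1.198
= 355.81 sec/km

355.81 s/km


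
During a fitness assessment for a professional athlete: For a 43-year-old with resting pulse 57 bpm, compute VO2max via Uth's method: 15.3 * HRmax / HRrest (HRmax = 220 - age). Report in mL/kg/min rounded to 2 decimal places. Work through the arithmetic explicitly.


Step 1: HRmax = 220 - 43 = 177 bpm
Step 2: Ratio = 177 / 57 = 3.1053
Step 3: VO2max = 15.3 * 3.1053 = 47.51 mL/kg/min

47.51 mL/kg/min


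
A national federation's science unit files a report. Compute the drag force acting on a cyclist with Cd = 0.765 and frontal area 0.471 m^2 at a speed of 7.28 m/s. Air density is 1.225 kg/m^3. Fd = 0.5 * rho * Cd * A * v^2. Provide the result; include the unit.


Step 1: v^2 = 52.9984
Step 2: Fd = 0.5 * 1.225 * 0.765 * 0.471 * 52.9984
= 11.696 N

11.696 N


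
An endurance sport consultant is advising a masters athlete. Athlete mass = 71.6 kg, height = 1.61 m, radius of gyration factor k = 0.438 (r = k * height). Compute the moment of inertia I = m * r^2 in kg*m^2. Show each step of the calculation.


r = k * height = 0.438 * 1.61 = 0.70518 m
r^2 = 0.70518^2 = 0.497279
I = 71.6 * 0.497279 = 35.605 kg*m^2

35.605 kg*m^2


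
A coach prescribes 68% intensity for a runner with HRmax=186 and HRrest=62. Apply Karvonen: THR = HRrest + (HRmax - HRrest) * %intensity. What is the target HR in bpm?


Heart rate reserve = 186 - 62 = 124
Intensity fraction = 68 / 100 = 0.68
THR = 62 + 124 * 0.68 = 146.32 bpm

146.32 bpm


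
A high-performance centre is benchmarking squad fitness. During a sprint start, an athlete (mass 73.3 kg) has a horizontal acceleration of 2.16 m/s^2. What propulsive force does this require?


Propulsive force = mass * acceleration
= 73.3 kg * 2.16 m/s^2
= 158.33 N

158.33 N


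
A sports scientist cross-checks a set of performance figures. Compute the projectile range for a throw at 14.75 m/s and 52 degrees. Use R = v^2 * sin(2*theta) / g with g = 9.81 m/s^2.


Two times the angle = 104 degrees
sin(104) = 0.970296
R = 217.5625 * 0.970296 / 9.81 = 21.519 m

21.519 m


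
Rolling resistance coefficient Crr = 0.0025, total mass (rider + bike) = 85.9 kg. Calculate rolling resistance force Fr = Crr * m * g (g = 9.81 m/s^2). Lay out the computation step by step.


Fr = Crr * m * g
= 0.0025 * 85.9 * 9.81
= 2.107 N

2.107 N


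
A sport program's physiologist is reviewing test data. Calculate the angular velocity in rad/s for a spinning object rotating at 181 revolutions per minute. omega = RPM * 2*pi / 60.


omega = RPM * 2*pi / 60
= 181 * 6.28318531 / 60
= 18.954 rad/s

18.954 rad/s


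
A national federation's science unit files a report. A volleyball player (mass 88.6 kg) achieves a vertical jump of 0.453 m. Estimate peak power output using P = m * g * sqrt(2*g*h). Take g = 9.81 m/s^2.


2 * g * h = 2 * 9.81 * 0.453 = 8.88786
sqrt(8.88786) = 2.981251 m/s
P = 88.6 * 9.81 * 2.981251 = 2591.2 W

2591.2 W


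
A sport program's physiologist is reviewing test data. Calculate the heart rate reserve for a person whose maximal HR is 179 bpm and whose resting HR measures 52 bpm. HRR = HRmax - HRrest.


HRmax = 179 bpm
HRrest = 52 bpm
HRR = 179 - 52 = 127 bpm

127 bpm


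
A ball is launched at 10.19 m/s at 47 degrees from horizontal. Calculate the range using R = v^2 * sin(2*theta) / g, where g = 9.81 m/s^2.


sin(2 * 47) = sin(94) = 0.997564
v^2 = 10.19^2 = 103.8361
R = 103.8361 * 0.997564 / 9.81
= 10.559 m

10.559 m


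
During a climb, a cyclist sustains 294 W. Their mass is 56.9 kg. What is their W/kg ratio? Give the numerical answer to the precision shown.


Power-to-weight = 294 W / 56.9 kg
= 5.167 W/kg

5.167 W/kg


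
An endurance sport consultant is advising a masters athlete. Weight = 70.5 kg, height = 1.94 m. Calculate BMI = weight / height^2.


height^2 = 1.94^2 = 3.7636
BMI = 70.5 / 3.7636 = 18.73 kg/m^2

18.73 kg/m^2


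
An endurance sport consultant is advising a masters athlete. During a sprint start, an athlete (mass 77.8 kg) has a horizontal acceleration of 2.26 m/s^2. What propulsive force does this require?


Propulsive force = mass * acceleration
= 77.8 kg * 2.26 m/s^2
= 175.83 N

175.83 N


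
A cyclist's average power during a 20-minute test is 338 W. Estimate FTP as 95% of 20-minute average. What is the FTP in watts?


FTP = 20-min power * 0.95
= 338 * 0.95
= 321.1 W

321.1 W


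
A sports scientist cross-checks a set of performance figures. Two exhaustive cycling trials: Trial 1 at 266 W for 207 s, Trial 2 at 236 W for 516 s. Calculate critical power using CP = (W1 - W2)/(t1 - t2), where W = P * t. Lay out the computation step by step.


W1 = 266 * 207 = 55062 J
W2 = 236 * 516 = 121776 J
CP = (55062 - 121776) / (207 - 516)
= -66714 / -309
= 215.9 W

215.9 W


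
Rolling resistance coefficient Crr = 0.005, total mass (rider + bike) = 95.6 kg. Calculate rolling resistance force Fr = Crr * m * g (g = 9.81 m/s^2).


Fr = Crr * m * g
= 0.005 * 95.6 * 9.81
= 4.689 N

4.689 N


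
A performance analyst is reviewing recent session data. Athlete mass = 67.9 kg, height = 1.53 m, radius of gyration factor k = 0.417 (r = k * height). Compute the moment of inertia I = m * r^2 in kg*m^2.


r = k * height = 0.417 * 1.53 = 0.63801 m
r^2 = 0.63801^2 = 0.407057
I = 67.9 * 0.407057 = 27.639 kg*m^2

27.639 kg*m^2


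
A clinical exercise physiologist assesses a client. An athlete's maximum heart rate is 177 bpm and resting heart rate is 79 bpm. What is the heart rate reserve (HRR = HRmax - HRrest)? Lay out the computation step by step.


HRR = HRmax - HRrest
= 177 - 79
= 98 bpm

98 bpm


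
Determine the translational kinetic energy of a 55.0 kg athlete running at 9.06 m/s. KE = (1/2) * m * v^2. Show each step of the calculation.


KE = 0.5 * m * v^2
= 0.5 * 55.0 * 9.06^2
= 0.5 * 55.0 * 82.0836
= 2257.3 J

2257.3 J


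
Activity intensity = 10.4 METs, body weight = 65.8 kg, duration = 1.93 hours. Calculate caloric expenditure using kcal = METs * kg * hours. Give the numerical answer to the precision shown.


kcal = 10.4 * 65.8 * 1.93
= 684.32 * 1.93
= 1320.74 kcal

1320.74 kcal


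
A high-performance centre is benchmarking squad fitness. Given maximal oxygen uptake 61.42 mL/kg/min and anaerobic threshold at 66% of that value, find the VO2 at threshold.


Percentage as decimal = 0.66
VO2 at AT = 61.42 * 0.66 = 40.54 mL/kg/min

40.54 mL/kg/min


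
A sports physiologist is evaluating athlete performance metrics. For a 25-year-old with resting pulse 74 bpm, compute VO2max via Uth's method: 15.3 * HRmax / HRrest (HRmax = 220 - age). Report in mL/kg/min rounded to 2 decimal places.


Step 1: HRmax = 220 - 25 = 195 bpm
Step 2: Ratio = 195 / 74 = 2.6351
Step 3: VO2max = 15.3 * 2.6351 = 40.32 mL/kg/min

40.32 mL/kg/min


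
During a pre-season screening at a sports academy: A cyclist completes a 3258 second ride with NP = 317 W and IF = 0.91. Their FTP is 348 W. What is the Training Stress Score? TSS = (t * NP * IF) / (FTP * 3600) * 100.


t * NP * IF = 3258 * 317 * 0.91 = 939835.26
FTP * 3600 = 1252800
TSS = (939835.26 / 1252800) * 100 = 75.02

75.02 TSS


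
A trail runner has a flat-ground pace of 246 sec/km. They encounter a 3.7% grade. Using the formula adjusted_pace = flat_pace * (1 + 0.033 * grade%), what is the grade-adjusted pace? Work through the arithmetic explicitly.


Grade factor = 1 + 0.033 * 3.7 = 1.1221
Adjusted = 246 * 1.1221 = 276.04 sec/km

276.04 s/km


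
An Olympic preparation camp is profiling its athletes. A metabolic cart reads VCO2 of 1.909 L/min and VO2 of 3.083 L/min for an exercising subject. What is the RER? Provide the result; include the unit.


RER = VCO2 / VO2 = 1.909 / 3.083 = 0.6192

0.6192


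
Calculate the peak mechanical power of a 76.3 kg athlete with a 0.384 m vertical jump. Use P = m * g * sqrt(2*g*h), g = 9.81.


First, sqrt(2gh) = sqrt(2 * 9.81 * 0.384)
= sqrt(7.53408) = 2.744828 m/s
Power = 76.3 * 9.81 * 2.744828 = 2054.51 W

2054.51 W


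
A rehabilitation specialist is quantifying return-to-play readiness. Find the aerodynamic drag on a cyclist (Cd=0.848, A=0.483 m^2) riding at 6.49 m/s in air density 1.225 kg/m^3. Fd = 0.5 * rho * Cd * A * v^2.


Fd = 0.5 * 1.225 * 0.848 * 0.483 * 6.49^2
= 0.5 * 1.225 * 0.848 * 0.483 * 42.1201
= 10.567 N

10.567 N


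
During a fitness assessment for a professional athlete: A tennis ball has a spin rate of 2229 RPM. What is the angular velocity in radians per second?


Convert RPM to rad/s: multiply by 2*pi and divide by 60
omega = 2229 * 2 * pi / 60
= 233.42 rad/s

233.42 rad/s


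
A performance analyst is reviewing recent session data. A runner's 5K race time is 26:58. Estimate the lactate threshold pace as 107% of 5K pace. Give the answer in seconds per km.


Total race time = 26*60 + 58 = 1618 seconds
5K pace = 1618 / 5 = 323.6 sec/km
LT pace = 323.6 * 1.07 = 346.25 sec/km

346.25 s/km


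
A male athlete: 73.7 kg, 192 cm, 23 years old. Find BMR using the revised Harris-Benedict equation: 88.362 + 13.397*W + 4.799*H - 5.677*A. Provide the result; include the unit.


Intercept = 88.362
Weight contribution = 13.397 * 73.7 = 987.3589
Height contribution = 4.799 * 192 = 921.408
Age contribution = 5.677 * 23 = 130.571
BMR = 88.362 + 987.3589 + 921.408 - 130.571
= 1866.56 kcal/day

1866.56 kcal/day


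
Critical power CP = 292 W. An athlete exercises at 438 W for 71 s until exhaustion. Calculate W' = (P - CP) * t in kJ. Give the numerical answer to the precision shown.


P - CP = 438 - 292 = 146 W
W' = 146 * 71 = 10366 J
= 10366 / 1000 = 10.366 kJ

10.366 kJ


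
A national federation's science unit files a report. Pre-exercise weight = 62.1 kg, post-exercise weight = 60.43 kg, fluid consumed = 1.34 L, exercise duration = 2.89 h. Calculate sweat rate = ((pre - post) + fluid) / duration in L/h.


Weight loss = 62.1 - 60.43 = 1.67 kg (approx L)
Total sweat = 1.67 + 1.34 = 3.01 L
Sweat rate = 3.01 / 2.89 = 1.042 L/h

1.042 L/h


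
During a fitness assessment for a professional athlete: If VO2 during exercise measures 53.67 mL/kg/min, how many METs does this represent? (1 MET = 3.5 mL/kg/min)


METs = VO2 / 3.5 = 53.67 / 3.5 = 15.33

15.33 METs


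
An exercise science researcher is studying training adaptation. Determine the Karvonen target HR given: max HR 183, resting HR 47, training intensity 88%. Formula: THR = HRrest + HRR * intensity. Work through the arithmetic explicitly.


HRR = HRmax - HRrest = 183 - 47 = 136
THR = 47 + 136 * 0.88
= 166.68 bpm

166.68 bpm


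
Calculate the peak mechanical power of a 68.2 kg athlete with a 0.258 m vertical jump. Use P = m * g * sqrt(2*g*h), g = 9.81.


First, sqrt(2gh) = sqrt(2 * 9.81 * 0.258)
= sqrt(5.06196) = 2.24988 m/s
Power = 68.2 * 9.81 * 2.24988 = 1505.26 W

1505.26 W


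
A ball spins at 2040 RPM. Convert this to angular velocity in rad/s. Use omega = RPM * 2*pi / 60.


omega = 2040 * 2 * pi / 60
= 2040 * 6.28318531 / 60
= 12817.698 / 60
= 213.628 rad/s

213.628 rad/s


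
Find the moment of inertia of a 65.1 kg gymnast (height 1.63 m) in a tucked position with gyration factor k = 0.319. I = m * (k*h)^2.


Radius of gyration = 0.319 * 1.63 = 0.51997 m
I = 65.1 * 0.51997^2
= 65.1 * 0.270369
= 17.601 kg*m^2

17.601 kg*m^2


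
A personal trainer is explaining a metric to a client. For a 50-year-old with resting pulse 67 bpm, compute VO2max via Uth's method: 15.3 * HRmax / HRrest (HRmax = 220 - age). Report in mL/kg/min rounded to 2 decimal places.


Step 1: HRmax = 220 - 50 = 170 bpm
Step 2: Ratio = 170 / 67 = 2.5373
Step 3: VO2max = 15.3 * 2.5373 = 38.82 mL/kg/min

38.82 mL/kg/min


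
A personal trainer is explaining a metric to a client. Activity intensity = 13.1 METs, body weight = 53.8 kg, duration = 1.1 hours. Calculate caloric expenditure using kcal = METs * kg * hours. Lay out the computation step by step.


kcal = 13.1 * 53.8 * 1.1
= 704.78 * 1.1
= 775.26 kcal

775.26 kcal


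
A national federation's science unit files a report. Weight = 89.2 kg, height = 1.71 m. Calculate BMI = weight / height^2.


height^2 = 1.71^2 = 2.9241
BMI = 89.2 / 2.9241 = 30.51 kg/m^2

30.51 kg/m^2


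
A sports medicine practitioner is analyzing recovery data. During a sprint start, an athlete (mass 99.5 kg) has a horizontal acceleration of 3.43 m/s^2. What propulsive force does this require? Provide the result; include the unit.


Propulsive force = mass * acceleration
= 99.5 kg * 3.43 m/s^2
= 341.29 N

341.29 N


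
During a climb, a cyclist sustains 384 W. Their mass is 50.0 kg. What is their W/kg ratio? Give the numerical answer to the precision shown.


Power-to-weight = 384 W / 50.0 kg
= 7.68 W/kg

7.68 W/kg


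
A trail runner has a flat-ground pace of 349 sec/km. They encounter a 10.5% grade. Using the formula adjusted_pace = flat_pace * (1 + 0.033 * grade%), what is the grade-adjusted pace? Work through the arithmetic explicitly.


Grade factor = 1 + 0.033 * 10.5 = 1.3465
Adjusted = 349 * 1.3465 = 469.93 sec/km

469.93 s/km


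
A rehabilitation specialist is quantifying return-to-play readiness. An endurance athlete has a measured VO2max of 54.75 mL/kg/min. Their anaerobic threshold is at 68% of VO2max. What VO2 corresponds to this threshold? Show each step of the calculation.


Anaerobic threshold VO2 = VO2max * 68%
= 54.75 * 0.68
= 37.23 mL/kg/min

37.23 mL/kg/min


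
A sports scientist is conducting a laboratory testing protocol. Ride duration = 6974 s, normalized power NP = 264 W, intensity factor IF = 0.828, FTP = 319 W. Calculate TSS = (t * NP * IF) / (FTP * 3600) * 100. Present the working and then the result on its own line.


Numerator = 6974 * 264 * 0.828 = 1524460.608
Denominator = 319 * 3600 = 1148400
TSS = 1524460.608 / 1148400 * 100
= 132.75

132.75 TSS


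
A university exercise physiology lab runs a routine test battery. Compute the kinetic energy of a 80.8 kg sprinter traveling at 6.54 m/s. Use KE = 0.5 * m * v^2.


Velocity squared = 42.7716
KE = 0.5 * 80.8 * 42.7716 = 1727.97 J

1727.97 J


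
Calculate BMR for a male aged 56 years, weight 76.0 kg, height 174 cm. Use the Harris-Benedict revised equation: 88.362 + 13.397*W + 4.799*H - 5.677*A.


Substituting values:
W term = 13.397 * 76.0 = 1018.172
H term = 4.799 * 174 = 835.026
A term = 5.677 * 56 = 317.912
BMR = 1623.65 kcal/day

1623.65 kcal/day


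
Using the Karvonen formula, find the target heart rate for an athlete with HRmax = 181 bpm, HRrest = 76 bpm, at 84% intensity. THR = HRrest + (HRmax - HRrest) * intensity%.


HRR = 181 - 76 = 105
THR = 76 + 105 * 0.84
= 76 + 88.2
= 164.2 bpm

164.2 bpm


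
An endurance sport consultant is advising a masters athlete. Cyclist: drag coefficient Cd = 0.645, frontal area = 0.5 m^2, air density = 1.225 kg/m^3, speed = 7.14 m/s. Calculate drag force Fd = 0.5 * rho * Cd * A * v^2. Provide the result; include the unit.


v^2 = 7.14^2 = 50.9796
Fd = 0.5 * 1.225 * 0.645 * 0.5 * 50.9796
= 10.07 N

10.07 N


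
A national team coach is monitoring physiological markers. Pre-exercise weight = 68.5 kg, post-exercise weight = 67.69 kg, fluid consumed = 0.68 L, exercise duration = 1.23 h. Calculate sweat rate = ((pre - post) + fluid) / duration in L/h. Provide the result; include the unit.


Weight loss = 68.5 - 67.69 = 0.81 kg (approx L)
Total sweat = 0.81 + 0.68 = 1.49 L
Sweat rate = 1.49 / 1.23 = 1.211 L/h

1.211 L/h


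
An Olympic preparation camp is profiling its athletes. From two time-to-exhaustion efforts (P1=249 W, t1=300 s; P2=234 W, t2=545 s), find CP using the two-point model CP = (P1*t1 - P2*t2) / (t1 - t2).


Work in trial 1 = 74700 J
Work in trial 2 = 127530 J
Delta work = -52830 J
Delta time = -245 s
CP = -52830 / -245 = 215.63 W

215.63 W


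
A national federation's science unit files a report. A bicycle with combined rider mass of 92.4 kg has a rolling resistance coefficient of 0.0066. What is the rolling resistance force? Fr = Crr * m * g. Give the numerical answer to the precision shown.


Fr = 0.0066 * 92.4 * 9.81
= 0.60984 * 9.81
= 5.983 N

5.983 N


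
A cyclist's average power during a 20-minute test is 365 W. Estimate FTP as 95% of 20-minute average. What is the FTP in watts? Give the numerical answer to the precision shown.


FTP = 20-min power * 0.95
= 365 * 0.95
= 346.75 W

346.75 W


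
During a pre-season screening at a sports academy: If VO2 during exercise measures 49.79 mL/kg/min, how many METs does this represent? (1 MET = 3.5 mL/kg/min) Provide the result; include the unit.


METs = VO2 / 3.5 = 49.79 / 3.5 = 14.23

14.23 METs


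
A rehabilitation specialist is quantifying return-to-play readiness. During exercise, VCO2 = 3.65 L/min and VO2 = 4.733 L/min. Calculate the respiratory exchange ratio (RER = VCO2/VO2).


RER = VCO2 / VO2
= 3.65 / 4.733
= 0.7712

0.7712


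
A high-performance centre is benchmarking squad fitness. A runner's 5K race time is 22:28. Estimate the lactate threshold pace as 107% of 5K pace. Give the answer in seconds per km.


Total race time = 22*60 + 28 = 1348 seconds
5K pace = 1348 / 5 = 269.6 sec/km
LT pace = 269.6 * 1.07 = 288.47 sec/km

288.47 s/km


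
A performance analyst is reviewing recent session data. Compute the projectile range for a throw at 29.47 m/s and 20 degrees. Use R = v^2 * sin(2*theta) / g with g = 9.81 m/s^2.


Two times the angle = 40 degrees
sin(40) = 0.642788
R = 868.4809 * 0.642788 / 9.81 = 56.906 m

56.906 m


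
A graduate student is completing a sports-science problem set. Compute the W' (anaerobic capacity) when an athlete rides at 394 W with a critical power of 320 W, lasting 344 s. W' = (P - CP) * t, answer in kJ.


Above-CP power = 74 W
Duration = 344 s
W' = 74 * 344 = 25456 J
Convert: 25456 / 1000 = 25.456 kJ

25.456 kJ


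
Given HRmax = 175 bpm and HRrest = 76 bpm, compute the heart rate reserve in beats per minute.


Heart rate reserve = maximum HR minus resting HR
HRR = 175 - 76 = 99 bpm

99 bpm


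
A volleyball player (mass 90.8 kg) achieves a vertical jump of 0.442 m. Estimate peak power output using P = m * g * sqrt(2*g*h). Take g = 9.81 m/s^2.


2 * g * h = 2 * 9.81 * 0.442 = 8.67204
sqrt(8.67204) = 2.944833 m/s
P = 90.8 * 9.81 * 2.944833 = 2623.1 W

2623.1 W


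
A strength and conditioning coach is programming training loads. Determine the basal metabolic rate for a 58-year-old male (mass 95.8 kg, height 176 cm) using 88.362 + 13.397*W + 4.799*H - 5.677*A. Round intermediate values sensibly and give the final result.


BMR = 88.362 + 13.397*95.8 + 4.799*176 - 5.677*58
= 1887.15 kcal/day

1887.15 kcal/day


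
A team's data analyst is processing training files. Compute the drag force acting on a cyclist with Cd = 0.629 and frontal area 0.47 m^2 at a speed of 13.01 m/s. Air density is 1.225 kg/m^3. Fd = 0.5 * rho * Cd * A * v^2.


Step 1: v^2 = 169.2601
Step 2: Fd = 0.5 * 1.225 * 0.629 * 0.47 * 169.2601
= 30.648 N

30.648 N


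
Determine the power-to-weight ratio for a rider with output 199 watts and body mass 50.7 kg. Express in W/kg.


P/W = 199 / 50.7 = 3.925 W/kg

3.925 W/kg


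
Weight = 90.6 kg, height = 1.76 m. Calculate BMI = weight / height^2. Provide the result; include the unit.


height^2 = 1.76^2 = 3.0976
BMI = 90.6 / 3.0976 = 29.25 kg/m^2

29.25 kg/m^2


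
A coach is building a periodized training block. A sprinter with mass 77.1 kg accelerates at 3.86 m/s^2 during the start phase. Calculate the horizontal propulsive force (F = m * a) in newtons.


F = m * a
= 77.1 * 3.86
= 297.61 N

297.61 N


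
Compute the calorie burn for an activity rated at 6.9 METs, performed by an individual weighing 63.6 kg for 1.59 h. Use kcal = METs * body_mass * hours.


Product of METs and mass = 6.9 * 63.6 = 438.84
Total kcal = 438.84 * 1.59 = 697.76 kcal

697.76 kcal


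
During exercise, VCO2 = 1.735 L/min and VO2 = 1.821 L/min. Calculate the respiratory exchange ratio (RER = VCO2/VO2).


RER = VCO2 / VO2
= 1.735 / 1.821
= 0.9528

0.9528


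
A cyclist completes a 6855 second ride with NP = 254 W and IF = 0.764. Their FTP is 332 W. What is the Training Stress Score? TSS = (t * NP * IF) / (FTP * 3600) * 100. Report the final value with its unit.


t * NP * IF = 6855 * 254 * 0.764 = 1330253.88
FTP * 3600 = 1195200
TSS = (1330253.88 / 1195200) * 100 = 111.3

111.3 TSS


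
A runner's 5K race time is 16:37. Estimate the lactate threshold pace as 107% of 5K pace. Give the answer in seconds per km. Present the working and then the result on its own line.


Total race time = 16*60 + 37 = 997 seconds
5K pace = 997 / 5 = 199.4 sec/km
LT pace = 199.4 * 1.07 = 213.36 sec/km

213.36 s/km


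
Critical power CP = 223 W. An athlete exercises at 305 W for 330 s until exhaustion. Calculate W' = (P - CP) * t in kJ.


P - CP = 305 - 223 = 82 W
W' = 82 * 330 = 27060 J
= 27060 / 1000 = 27.06 kJ

27.06 kJ


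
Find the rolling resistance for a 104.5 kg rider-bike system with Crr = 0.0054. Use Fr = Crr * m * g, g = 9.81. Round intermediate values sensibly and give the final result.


m * g = 104.5 * 9.81 = 1025.145 N
Fr = 0.0054 * 1025.145 = 5.536 N

5.536 N


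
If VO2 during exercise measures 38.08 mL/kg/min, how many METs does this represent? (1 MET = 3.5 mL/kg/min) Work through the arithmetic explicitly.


METs = VO2 / 3.5 = 38.08 / 3.5 = 10.88

10.88 METs


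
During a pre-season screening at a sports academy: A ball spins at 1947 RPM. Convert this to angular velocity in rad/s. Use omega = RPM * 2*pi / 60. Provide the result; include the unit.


omega = 1947 * 2 * pi / 60
= 1947 * 6.28318531 / 60
= 12233.362 / 60
= 203.889 rad/s

203.889 rad/s


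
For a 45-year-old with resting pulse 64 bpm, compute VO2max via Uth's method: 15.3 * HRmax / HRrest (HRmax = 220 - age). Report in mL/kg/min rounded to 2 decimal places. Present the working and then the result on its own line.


Step 1: HRmax = 220 - 45 = 175 bpm
Step 2: Ratio = 175 / 64 = 2.7344
Step 3: VO2max = 15.3 * 2.7344 = 41.84 mL/kg/min

41.84 mL/kg/min


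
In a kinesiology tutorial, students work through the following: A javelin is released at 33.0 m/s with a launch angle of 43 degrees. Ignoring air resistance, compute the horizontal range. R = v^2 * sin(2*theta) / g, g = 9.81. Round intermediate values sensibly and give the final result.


Launch speed squared = 1089.0
sin(2 * 43 deg) = 0.997564
Range = 1089.0 * 0.997564 / 9.81
= 110.739 m

110.739 m


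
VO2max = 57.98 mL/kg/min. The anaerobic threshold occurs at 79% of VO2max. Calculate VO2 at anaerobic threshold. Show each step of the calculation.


AT fraction = 79 / 100 = 0.79
AT VO2 = 57.98 * 0.79
= 45.8 mL/kg/min

45.8 mL/kg/min


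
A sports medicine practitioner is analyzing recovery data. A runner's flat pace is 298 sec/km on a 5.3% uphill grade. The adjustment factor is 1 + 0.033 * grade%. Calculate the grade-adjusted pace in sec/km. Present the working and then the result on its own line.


Factor = 1 + 0.033 * 5.3 = 1.1749
Adjusted pace = 298 * 1.1749
= 350.12 sec/km

350.12 s/km


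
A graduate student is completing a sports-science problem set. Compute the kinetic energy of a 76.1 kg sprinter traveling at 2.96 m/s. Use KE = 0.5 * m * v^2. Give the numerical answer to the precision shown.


Velocity squared = 8.7616
KE = 0.5 * 76.1 * 8.7616 = 333.38 J

333.38 J
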